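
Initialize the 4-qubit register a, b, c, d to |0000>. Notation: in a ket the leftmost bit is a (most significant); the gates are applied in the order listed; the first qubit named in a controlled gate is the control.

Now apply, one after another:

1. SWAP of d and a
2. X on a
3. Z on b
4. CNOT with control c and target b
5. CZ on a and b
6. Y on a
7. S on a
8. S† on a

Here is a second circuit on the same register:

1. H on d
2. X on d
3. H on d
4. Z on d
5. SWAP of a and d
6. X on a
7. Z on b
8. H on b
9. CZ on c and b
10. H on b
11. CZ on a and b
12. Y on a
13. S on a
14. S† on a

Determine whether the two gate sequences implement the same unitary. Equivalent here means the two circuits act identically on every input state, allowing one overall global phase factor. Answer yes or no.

Yes, they are equivalent — the unitaries differ by at most a global phase.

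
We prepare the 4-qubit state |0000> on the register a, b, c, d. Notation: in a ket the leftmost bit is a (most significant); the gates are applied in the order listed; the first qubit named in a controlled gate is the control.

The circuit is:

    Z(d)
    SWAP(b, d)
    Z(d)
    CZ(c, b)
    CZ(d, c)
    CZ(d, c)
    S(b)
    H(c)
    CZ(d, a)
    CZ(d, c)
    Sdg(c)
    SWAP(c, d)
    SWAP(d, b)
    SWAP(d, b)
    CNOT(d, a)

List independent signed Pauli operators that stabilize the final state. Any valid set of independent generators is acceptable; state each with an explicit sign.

One valid set of independent stabilizer generators is -XIIY, +ZIIZ, +IZII, +IIZI (any independent generating set of the same group is equally correct). Key observation: steps 5-6 multiply out to the identity, so the circuit reduces to the remaining gates.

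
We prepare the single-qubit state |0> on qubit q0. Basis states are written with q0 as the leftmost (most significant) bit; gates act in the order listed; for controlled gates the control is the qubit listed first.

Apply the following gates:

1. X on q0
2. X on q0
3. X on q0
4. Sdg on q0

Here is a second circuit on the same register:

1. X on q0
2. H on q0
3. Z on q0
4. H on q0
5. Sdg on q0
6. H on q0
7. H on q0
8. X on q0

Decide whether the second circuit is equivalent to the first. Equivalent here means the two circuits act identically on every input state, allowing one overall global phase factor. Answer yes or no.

No — the two circuits implement different unitaries, even allowing a global phase.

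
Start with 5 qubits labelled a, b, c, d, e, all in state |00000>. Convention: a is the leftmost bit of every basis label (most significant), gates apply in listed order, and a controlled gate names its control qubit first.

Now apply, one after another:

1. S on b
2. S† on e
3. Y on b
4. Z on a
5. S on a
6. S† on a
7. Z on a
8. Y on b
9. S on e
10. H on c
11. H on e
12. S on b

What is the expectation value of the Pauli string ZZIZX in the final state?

The expectation value of ZZIZX is 1. Key observation: gates 2-9 undo each other exactly, leaving only the rest of the circuit to track.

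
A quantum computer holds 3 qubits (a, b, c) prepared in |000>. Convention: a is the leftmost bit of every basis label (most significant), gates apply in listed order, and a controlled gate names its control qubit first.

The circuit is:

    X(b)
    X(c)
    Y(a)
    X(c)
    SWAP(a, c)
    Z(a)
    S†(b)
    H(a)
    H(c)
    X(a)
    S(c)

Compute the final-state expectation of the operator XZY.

The observable XZY averages to 1.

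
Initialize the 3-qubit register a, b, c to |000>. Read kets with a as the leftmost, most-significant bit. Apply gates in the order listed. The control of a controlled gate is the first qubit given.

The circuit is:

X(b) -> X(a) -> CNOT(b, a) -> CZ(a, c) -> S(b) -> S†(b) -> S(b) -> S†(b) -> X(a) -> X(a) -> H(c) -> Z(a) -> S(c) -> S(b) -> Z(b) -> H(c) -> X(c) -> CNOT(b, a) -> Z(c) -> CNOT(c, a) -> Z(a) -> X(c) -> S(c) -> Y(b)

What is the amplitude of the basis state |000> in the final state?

The amplitude on |000> is 1/2 + I/2. Key observation: the block from step 5 through step 8 cancels to the identity and can be dropped.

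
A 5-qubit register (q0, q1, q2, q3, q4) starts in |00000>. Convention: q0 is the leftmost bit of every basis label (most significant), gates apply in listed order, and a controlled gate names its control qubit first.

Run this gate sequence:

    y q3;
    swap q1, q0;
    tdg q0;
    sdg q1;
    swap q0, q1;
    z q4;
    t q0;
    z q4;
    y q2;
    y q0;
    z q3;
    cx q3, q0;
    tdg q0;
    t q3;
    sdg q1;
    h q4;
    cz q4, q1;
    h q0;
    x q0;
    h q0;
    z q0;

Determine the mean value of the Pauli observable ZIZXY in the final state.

In the final state, ZIZXY has expectation 0. Key observation: steps 18-21 multiply out to the identity, so the circuit reduces to the remaining gates.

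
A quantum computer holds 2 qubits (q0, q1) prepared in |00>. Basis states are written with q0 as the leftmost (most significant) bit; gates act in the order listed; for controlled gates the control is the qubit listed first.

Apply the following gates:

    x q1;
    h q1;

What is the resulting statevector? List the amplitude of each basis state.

The final amplitudes are sqrt(2)/2 on |00>, -sqrt(2)/2 on |01>, 0 on |10>, 0 on |11>.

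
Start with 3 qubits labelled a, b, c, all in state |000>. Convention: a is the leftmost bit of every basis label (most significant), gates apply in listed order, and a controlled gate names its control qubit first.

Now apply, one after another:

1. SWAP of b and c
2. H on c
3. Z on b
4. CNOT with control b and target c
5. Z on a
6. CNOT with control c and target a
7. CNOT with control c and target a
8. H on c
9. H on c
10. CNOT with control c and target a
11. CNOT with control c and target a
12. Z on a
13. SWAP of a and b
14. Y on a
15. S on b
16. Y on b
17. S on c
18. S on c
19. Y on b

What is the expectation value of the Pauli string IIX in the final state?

The expectation value of IIX is -1. Key observation: the block from step 5 through step 12 cancels to the identity and can be dropped.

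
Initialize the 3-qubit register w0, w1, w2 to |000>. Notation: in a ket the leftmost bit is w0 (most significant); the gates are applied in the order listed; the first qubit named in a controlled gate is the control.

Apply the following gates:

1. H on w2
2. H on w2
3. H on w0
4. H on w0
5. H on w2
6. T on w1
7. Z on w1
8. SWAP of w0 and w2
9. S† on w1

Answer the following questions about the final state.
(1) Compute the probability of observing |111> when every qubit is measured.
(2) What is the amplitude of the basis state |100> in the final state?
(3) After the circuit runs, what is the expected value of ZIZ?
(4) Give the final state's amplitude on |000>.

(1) The probability of measuring |111> is 0. Key observation: gates 2-5 undo each other exactly, leaving only the rest of the circuit to track.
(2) The amplitude on |100> is sqrt(2)/2.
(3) The observable ZIZ averages to 0.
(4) The final state's coefficient on |000> equals sqrt(2)/2.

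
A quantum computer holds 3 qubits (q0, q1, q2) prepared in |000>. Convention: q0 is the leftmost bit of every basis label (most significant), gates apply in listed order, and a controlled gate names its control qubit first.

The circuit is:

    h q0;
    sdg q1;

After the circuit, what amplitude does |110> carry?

|110> carries amplitude 0 in the final state.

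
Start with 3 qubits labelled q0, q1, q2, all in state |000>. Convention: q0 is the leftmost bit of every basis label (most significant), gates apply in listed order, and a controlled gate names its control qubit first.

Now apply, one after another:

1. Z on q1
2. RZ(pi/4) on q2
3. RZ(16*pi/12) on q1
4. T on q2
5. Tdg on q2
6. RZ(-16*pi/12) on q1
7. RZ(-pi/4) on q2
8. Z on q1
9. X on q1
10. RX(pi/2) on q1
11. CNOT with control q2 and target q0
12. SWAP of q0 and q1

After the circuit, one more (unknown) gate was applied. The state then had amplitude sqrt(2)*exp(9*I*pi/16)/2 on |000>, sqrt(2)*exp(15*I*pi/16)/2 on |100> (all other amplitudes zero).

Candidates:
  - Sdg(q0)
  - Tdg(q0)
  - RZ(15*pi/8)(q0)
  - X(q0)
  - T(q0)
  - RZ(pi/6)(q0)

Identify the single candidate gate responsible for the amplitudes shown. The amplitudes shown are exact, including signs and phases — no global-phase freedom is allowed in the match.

The unique candidate consistent with the amplitudes is RZ(15*pi/8)(q0). Key observation: gates 1-8 undo each other exactly, leaving only the rest of the circuit to track.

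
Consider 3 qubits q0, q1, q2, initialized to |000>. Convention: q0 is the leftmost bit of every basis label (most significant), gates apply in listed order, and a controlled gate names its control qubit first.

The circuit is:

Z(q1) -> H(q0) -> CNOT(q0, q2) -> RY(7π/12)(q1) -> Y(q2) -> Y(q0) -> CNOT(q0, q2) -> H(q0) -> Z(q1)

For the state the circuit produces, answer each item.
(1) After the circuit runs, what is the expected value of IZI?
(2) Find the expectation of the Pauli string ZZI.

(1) In the final state, IZI has expectation -sqrt(6)/4 + sqrt(2)/4.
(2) The observable ZZI averages to -sqrt(6)/4 + sqrt(2)/4.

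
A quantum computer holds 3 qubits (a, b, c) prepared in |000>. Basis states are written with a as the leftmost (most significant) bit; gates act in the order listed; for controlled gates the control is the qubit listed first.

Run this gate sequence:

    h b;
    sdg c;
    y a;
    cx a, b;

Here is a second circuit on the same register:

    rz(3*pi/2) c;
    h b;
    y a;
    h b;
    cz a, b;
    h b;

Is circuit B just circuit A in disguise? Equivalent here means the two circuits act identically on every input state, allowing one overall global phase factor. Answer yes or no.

Yes — the two circuits implement the same unitary up to a global phase.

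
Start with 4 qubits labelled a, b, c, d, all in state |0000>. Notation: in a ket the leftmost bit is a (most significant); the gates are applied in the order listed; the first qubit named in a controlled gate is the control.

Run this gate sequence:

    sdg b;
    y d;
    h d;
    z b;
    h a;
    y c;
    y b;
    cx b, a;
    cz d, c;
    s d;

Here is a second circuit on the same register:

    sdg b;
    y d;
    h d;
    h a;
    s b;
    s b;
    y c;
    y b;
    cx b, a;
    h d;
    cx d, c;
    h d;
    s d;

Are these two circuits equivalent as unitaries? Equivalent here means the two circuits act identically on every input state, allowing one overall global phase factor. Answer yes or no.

No — the two circuits implement different unitaries, even allowing a global phase.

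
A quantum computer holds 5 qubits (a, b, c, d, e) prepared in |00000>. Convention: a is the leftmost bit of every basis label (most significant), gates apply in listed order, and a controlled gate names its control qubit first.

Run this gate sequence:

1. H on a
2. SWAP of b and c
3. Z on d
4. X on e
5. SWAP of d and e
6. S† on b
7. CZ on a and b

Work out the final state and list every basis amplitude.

After the circuit, the state carries amplitude sqrt(2)/2 on |00010>, sqrt(2)/2 on |10010>, and 0 on every other basis state.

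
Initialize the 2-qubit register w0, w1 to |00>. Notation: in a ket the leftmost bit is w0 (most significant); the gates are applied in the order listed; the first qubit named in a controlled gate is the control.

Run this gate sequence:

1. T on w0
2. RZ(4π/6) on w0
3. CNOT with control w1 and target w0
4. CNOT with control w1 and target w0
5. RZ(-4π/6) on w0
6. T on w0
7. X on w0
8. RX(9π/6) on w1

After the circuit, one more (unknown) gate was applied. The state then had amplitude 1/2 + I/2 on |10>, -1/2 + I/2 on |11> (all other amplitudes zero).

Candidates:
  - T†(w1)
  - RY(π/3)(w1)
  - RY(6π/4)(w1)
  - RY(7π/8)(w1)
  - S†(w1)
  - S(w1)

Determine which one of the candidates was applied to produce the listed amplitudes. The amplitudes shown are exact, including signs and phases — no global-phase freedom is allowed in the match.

The applied gate was RY(6π/4)(w1). Key observation: the block from step 2 through step 5 cancels to the identity and can be dropped.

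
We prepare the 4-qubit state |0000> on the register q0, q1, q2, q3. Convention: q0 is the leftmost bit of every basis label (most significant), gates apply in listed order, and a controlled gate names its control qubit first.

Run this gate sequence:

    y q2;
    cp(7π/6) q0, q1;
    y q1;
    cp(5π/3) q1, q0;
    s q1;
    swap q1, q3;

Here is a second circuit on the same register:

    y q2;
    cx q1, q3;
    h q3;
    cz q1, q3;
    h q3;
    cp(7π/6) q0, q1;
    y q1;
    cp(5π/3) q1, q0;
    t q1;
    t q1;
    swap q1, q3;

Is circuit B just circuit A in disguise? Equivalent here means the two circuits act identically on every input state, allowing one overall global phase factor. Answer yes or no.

Yes, they are equivalent — the unitaries differ by at most a global phase.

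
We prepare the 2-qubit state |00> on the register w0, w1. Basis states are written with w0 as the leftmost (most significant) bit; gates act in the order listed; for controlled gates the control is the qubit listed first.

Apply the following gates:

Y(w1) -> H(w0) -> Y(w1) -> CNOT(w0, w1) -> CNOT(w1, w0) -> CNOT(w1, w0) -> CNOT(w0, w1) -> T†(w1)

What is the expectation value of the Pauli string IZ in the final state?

In the final state, IZ has expectation 1. Key observation: the block from step 4 through step 7 cancels to the identity and can be dropped.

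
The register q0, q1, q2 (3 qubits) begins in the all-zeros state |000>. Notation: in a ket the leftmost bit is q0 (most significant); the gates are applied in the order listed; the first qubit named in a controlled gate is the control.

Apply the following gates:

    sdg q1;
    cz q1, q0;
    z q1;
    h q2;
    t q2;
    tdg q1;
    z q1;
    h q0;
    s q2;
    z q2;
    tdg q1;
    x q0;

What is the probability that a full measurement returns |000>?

A full measurement returns |000> with probability 1/4.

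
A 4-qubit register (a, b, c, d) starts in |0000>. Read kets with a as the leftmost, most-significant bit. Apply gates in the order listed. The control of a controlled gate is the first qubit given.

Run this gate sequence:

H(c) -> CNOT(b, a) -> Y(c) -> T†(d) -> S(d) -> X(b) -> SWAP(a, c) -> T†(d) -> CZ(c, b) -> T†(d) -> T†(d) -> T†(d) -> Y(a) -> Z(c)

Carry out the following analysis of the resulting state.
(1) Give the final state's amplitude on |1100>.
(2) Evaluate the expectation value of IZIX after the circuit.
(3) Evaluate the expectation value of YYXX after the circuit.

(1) The amplitude on |1100> is sqrt(2)/2.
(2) The observable IZIX averages to 0.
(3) The expectation value of YYXX is 0.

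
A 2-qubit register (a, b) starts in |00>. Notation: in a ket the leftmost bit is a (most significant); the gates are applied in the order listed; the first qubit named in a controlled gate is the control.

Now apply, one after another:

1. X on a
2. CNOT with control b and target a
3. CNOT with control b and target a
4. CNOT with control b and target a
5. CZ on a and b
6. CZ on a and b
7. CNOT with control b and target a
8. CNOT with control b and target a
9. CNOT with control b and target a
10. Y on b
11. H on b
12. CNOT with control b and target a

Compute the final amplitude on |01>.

|01> carries amplitude -sqrt(2)*I/2 in the final state. Key observation: the block from step 2 through step 9 cancels to the identity and can be dropped.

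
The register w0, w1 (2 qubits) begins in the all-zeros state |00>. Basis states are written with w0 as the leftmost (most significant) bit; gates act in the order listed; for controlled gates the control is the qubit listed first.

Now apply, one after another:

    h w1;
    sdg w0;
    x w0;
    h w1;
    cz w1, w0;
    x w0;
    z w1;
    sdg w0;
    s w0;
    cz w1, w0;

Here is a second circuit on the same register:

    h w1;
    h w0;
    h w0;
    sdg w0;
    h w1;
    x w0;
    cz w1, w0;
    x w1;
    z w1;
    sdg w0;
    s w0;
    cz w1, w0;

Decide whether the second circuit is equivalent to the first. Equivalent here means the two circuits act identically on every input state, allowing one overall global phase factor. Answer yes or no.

No: there is an input state on which the two circuits produce genuinely different outputs (not merely differing by a phase).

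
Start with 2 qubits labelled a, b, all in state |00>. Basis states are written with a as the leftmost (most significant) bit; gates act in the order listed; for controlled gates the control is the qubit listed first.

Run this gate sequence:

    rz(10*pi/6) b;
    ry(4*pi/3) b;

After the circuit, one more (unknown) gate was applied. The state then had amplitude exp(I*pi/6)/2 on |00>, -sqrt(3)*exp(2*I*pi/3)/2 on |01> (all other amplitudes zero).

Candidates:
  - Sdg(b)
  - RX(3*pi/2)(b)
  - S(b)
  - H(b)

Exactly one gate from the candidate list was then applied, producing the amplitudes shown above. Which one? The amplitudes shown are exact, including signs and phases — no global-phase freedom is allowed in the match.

The unique candidate consistent with the amplitudes is S(b).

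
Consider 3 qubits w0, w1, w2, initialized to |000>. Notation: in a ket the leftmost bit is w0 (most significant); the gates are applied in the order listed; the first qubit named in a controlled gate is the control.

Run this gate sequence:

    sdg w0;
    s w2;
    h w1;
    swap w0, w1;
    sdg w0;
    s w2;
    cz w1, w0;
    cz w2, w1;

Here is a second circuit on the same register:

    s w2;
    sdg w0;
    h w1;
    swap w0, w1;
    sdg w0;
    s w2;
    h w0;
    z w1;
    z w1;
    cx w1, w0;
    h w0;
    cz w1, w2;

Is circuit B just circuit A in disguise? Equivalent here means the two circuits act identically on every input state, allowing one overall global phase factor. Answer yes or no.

Yes, they are equivalent — the unitaries differ by at most a global phase.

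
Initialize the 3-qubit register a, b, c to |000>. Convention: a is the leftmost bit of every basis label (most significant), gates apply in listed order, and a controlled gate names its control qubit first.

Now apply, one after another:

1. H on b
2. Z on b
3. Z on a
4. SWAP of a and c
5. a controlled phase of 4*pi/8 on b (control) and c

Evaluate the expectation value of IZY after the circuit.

The observable IZY averages to 0.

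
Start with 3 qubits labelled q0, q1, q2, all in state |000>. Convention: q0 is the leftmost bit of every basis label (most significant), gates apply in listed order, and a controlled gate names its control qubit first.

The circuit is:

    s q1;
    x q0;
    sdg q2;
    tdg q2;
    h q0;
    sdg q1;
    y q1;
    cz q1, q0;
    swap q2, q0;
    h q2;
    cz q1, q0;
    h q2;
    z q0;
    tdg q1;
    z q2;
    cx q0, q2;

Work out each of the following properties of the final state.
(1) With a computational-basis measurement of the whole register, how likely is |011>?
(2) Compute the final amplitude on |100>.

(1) The probability of measuring |011> is 1/2.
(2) The amplitude on |100> is 0.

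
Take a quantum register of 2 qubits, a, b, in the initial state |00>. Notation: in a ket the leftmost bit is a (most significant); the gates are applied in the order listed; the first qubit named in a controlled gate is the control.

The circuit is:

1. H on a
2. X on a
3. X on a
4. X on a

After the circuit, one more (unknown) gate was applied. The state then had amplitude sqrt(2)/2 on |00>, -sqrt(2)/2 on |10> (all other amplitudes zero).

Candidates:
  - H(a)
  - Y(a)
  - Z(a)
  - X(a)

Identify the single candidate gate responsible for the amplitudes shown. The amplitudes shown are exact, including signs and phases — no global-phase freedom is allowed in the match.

It was Z(a) that produced the state shown. Key observation: gates 3-4 undo each other exactly, leaving only the rest of the circuit to track.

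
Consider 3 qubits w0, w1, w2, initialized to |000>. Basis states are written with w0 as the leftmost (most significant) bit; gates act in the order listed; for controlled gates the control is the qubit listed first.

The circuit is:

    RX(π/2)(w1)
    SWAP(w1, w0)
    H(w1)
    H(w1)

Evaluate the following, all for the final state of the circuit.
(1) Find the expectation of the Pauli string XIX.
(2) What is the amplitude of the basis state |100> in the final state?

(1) The expectation value of XIX is 0. Key observation: steps 3-4 multiply out to the identity, so the circuit reduces to the remaining gates.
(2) |100> carries amplitude -sqrt(2)*I/2 in the final state.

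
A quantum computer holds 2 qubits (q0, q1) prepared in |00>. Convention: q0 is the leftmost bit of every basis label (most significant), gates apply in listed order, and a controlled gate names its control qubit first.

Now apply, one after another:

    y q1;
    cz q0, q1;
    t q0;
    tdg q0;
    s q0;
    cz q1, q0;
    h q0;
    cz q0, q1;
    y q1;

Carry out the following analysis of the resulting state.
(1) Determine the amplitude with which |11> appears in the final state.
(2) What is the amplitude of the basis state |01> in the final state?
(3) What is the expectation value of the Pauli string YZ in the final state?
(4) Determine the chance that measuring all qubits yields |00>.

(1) The final state's coefficient on |11> equals 0.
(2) The amplitude on |01> is 0.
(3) The expectation value of YZ is 0.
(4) A full measurement returns |00> with probability 1/2.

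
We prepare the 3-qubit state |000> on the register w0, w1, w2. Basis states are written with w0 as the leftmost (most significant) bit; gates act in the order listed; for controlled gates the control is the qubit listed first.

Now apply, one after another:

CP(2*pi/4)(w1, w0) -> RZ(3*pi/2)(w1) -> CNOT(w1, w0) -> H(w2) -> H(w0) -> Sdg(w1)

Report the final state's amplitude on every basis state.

After the circuit, the state carries amplitude -exp(I*pi/4)/2 on |000>, -exp(I*pi/4)/2 on |001>, 0 on |010>, 0 on |011>, -exp(I*pi/4)/2 on |100>, -exp(I*pi/4)/2 on |101>, 0 on |110>, 0 on |111>.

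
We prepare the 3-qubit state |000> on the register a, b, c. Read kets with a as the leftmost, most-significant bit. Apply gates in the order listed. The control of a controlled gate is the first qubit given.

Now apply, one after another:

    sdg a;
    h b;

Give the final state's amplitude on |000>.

The final state's coefficient on |000> equals sqrt(2)/2.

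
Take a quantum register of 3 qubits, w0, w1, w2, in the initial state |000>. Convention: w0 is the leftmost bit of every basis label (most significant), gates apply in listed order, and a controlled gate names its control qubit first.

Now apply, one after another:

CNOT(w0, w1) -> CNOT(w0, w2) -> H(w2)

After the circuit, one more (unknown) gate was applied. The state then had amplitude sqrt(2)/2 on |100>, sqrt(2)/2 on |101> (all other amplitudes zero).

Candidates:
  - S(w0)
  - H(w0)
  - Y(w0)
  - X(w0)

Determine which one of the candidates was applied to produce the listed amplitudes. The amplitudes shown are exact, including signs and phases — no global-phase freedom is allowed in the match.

The applied gate was X(w0).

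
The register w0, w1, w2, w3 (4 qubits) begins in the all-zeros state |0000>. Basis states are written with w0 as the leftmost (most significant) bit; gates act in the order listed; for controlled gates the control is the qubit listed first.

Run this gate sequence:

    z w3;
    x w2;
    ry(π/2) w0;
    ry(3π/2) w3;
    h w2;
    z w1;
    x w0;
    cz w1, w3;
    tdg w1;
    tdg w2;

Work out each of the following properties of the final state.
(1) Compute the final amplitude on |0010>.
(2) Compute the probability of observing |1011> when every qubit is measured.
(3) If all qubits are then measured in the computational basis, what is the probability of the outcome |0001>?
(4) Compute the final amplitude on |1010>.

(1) |0010> carries amplitude -sqrt(2)*exp(3*I*pi/4)/4 in the final state.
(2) Outcome |1011> occurs with probability 1/8.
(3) The probability of measuring |0001> is 1/8.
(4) |1010> carries amplitude -sqrt(2)*exp(3*I*pi/4)/4 in the final state.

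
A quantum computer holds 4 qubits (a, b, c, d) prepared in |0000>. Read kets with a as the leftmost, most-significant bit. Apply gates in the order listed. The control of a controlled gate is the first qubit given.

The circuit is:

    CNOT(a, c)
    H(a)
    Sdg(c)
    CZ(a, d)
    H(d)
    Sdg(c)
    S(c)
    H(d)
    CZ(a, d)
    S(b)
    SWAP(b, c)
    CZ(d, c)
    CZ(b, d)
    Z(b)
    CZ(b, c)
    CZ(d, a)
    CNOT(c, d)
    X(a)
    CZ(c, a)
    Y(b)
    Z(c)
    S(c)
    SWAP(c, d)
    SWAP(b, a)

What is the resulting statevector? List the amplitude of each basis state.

The resulting statevector has amplitude sqrt(2)*I/2 on |1000>, sqrt(2)*I/2 on |1100>, and 0 on every other basis state. Key observation: the block from step 4 through step 9 cancels to the identity and can be dropped.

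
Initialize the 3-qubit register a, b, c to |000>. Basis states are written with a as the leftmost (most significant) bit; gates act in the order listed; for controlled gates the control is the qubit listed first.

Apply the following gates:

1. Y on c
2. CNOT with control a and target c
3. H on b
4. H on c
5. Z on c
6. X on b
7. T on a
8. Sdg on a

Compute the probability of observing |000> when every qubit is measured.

Outcome |000> occurs with probability 1/4.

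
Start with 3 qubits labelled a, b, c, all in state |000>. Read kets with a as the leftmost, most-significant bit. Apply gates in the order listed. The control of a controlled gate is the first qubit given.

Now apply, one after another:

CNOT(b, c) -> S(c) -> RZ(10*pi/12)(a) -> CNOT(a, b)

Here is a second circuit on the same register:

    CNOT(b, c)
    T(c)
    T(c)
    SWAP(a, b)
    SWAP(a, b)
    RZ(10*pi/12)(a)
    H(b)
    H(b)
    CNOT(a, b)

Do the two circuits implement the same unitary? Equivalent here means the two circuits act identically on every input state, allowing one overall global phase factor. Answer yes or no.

Yes: on every input state the two circuits agree up to one overall phase factor.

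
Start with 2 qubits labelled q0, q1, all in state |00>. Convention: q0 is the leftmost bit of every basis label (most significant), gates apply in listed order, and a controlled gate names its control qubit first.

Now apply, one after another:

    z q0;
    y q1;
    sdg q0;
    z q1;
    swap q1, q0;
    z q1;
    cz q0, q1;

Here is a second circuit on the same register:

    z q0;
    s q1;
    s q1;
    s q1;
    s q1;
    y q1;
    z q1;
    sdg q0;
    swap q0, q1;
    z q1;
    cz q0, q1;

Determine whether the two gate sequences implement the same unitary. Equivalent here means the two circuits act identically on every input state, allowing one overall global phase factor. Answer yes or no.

Yes, they are equivalent — the unitaries differ by at most a global phase.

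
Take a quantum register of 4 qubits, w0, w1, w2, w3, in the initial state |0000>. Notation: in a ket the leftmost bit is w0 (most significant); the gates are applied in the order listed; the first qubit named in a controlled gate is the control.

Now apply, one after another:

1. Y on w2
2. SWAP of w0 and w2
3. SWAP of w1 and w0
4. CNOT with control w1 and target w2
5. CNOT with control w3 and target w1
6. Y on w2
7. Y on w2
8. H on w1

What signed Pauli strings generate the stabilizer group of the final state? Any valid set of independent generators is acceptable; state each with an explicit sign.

One valid set of independent stabilizer generators is -IXII, +ZIII, -IIZI, +IIIZ (any independent generating set of the same group is equally correct).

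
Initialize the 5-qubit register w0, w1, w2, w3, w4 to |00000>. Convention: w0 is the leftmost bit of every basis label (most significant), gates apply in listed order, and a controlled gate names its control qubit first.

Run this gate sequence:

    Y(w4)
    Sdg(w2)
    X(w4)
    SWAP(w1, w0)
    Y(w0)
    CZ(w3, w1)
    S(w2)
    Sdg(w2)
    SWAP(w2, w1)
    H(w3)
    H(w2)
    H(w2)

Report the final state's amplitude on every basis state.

The resulting statevector has amplitude -sqrt(2)/2 on |10000>, -sqrt(2)/2 on |10010>, and 0 on every other basis state. Key observation: steps 11-12 multiply out to the identity, so the circuit reduces to the remaining gates.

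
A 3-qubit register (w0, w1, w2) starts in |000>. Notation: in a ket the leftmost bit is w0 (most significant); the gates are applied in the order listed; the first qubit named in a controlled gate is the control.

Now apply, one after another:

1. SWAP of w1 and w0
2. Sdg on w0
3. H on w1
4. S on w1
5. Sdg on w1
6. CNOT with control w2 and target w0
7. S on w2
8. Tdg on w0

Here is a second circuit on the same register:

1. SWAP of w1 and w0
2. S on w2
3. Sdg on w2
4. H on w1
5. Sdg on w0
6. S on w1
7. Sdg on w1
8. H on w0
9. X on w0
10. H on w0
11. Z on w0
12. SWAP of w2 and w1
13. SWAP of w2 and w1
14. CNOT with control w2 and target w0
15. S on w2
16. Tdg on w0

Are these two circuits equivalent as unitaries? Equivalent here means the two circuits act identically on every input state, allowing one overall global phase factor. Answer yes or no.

Yes, they are equivalent — the unitaries differ by at most a global phase.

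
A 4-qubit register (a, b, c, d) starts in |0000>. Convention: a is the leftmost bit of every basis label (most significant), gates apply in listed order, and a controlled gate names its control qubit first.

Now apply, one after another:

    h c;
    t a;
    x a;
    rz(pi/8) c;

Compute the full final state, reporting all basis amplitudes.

After the circuit, the state carries amplitude -sqrt(2)*exp(15*I*pi/16)/2 on |1000>, sqrt(2)*exp(I*pi/16)/2 on |1010>, and 0 on every other basis state.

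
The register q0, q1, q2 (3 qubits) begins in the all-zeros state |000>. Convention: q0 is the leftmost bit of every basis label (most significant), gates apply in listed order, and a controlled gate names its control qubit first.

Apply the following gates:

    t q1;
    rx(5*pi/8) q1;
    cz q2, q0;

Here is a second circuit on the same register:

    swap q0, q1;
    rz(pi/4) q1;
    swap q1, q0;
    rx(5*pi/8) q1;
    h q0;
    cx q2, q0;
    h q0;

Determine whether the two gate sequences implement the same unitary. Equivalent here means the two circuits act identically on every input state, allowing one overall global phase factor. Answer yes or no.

No, they are not equivalent — no single phase factor reconciles the two unitaries.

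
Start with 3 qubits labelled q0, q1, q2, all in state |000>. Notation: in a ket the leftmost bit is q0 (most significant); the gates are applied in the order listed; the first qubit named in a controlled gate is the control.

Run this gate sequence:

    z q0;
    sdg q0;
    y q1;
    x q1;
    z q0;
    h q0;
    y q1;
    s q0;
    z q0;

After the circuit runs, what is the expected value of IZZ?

In the final state, IZZ has expectation -1.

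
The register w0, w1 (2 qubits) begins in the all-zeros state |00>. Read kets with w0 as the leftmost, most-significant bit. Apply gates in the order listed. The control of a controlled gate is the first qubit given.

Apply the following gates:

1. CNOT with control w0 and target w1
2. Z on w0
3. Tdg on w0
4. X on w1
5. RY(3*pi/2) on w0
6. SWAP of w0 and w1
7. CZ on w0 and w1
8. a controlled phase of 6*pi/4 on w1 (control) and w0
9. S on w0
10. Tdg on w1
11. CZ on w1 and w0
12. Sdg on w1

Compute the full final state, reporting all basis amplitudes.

The final amplitudes are 0 on |00>, 0 on |01>, -sqrt(2)*I/2 on |10>, -sqrt(2)*exp(I*pi/4)/2 on |11>.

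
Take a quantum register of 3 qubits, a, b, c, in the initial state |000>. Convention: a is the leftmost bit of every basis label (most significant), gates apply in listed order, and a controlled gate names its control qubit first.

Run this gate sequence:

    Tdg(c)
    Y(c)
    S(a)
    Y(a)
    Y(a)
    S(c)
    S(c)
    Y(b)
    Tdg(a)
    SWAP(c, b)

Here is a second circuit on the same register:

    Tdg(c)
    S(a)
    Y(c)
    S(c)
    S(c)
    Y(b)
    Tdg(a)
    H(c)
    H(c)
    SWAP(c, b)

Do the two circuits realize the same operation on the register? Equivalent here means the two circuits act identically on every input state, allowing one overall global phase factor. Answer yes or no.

Yes: on every input state the two circuits agree up to one overall phase factor.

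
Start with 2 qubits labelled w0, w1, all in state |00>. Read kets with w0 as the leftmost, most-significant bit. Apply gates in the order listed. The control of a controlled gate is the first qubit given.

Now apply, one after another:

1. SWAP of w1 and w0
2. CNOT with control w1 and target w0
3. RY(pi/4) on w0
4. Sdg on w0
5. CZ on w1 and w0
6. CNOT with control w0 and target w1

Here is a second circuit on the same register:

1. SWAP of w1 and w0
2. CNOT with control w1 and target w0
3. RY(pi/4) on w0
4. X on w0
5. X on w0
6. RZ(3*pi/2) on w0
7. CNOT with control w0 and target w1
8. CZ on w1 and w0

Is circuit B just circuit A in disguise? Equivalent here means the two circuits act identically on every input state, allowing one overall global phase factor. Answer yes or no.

No — the two circuits implement different unitaries, even allowing a global phase.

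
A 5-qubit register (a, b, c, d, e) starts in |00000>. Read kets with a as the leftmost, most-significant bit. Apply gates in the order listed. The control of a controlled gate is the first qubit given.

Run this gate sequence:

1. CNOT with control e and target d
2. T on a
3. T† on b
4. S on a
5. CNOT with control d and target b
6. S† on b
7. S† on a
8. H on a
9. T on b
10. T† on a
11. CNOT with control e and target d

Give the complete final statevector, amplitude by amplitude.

The resulting statevector has amplitude sqrt(2)/2 on |00000>, -sqrt(2)*exp(3*I*pi/4)/2 on |10000>, and 0 on every other basis state.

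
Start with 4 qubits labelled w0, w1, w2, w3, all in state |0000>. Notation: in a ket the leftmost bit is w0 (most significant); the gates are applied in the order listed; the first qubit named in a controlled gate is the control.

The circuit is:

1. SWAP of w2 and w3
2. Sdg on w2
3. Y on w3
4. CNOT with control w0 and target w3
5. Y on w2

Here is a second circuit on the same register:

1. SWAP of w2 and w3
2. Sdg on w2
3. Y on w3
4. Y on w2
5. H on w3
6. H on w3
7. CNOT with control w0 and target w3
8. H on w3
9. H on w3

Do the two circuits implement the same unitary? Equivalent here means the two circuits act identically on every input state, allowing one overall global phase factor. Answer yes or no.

Yes: on every input state the two circuits agree up to one overall phase factor.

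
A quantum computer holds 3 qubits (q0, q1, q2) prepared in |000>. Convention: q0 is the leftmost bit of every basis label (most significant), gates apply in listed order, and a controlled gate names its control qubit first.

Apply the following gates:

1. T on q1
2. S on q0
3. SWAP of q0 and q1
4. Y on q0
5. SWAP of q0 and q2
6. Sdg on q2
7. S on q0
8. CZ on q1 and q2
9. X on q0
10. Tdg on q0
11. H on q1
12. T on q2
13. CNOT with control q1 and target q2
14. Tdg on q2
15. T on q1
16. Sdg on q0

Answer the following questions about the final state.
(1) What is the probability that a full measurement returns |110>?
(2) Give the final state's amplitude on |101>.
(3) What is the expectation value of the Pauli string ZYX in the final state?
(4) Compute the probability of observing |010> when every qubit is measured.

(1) A full measurement returns |110> with probability 1/2.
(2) The final state's coefficient on |101> equals -sqrt(2)*exp(I*pi/4)/2.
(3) In the final state, ZYX has expectation -1.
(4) A full measurement returns |010> with probability 0.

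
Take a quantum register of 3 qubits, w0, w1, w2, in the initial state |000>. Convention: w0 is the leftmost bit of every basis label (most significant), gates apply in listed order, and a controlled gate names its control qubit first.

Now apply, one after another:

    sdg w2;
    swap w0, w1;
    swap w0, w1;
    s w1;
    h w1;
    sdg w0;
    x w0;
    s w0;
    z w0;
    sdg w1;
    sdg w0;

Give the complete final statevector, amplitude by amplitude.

After the circuit, the state carries amplitude -sqrt(2)/2 on |100>, sqrt(2)*I/2 on |110>, and 0 on every other basis state. Key observation: steps 2-3 multiply out to the identity, so the circuit reduces to the remaining gates.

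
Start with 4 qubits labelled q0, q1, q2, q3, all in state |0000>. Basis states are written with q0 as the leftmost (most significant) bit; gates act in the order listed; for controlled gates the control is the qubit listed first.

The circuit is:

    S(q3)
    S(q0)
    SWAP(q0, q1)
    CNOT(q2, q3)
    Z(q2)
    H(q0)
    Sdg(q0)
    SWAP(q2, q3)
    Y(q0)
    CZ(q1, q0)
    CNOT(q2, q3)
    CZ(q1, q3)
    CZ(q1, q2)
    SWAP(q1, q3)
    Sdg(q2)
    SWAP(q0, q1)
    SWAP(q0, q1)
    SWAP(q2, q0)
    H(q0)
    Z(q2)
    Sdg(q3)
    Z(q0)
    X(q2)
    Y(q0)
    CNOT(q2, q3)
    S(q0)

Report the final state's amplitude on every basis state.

After the circuit, the state carries amplitude 1/2 on |0000>, -I/2 on |0011>, I/2 on |1000>, 1/2 on |1011>, and 0 on every other basis state.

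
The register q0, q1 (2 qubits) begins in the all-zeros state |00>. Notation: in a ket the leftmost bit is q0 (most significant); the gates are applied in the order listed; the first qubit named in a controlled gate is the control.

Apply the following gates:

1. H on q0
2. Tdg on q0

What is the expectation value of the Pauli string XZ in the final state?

The expectation value of XZ is sqrt(2)/2.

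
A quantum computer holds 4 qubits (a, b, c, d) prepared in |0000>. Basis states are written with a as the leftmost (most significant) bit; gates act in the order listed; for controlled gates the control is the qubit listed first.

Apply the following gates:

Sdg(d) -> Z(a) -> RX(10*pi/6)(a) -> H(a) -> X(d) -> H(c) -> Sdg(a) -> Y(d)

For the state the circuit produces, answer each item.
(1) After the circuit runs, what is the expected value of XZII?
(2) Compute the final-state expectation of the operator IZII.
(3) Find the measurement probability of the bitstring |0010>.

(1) In the final state, XZII has expectation -sqrt(3)/2.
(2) The observable IZII averages to 1.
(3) Outcome |0010> occurs with probability 1/4.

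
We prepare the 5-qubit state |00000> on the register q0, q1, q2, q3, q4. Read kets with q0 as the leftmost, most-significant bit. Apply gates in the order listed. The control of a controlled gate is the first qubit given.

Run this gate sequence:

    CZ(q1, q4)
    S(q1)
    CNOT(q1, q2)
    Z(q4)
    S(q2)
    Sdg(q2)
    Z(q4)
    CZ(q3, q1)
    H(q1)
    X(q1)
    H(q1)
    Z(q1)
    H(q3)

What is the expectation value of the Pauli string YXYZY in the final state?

The observable YXYZY averages to 0. Key observation: gates 9-12 undo each other exactly, leaving only the rest of the circuit to track.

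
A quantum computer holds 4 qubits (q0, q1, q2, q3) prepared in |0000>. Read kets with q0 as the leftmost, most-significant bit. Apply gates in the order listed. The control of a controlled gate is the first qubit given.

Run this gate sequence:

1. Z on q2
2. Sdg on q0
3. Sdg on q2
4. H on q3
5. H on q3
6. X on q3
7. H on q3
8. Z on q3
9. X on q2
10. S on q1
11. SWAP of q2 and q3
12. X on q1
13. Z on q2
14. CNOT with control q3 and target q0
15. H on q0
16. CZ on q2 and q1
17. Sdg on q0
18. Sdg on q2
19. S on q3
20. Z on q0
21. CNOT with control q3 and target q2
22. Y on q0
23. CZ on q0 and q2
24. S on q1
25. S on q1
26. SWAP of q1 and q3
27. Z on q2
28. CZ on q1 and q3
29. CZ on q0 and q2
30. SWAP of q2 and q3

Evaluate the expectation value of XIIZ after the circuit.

The expectation value of XIIZ is 0. Key observation: gates 5-8 undo each other exactly, leaving only the rest of the circuit to track.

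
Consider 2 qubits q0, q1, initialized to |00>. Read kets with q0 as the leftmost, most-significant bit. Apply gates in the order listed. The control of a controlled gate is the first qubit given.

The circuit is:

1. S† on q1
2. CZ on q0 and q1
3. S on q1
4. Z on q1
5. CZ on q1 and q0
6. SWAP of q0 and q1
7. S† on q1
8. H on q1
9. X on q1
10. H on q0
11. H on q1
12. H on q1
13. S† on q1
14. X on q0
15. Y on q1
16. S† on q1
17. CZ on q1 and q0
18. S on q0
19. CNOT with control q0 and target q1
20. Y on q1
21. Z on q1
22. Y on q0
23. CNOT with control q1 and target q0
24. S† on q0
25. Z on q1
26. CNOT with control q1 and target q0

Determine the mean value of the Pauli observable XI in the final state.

In the final state, XI has expectation -1.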